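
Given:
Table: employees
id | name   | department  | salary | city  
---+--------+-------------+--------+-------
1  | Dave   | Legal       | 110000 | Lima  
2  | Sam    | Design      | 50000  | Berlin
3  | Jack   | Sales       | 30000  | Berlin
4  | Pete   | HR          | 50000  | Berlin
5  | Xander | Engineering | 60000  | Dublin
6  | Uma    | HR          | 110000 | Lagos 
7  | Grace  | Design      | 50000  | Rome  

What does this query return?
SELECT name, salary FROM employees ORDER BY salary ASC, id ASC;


Sorting by salary ASC, then id ASC for ties

7 rows:
Jack, 30000
Sam, 50000
Pete, 50000
Grace, 50000
Xander, 60000
Dave, 110000
Uma, 110000


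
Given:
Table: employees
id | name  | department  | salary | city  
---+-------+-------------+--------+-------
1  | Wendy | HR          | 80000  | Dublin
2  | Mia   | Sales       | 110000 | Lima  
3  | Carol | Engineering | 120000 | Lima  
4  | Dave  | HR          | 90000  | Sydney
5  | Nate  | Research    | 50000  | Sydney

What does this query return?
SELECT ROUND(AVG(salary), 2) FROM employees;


SUM(salary) = 450000
COUNT = 5
ROUND(AVG, 2) = ROUND(450000 / 5, 2) = 90000.0

90000.0


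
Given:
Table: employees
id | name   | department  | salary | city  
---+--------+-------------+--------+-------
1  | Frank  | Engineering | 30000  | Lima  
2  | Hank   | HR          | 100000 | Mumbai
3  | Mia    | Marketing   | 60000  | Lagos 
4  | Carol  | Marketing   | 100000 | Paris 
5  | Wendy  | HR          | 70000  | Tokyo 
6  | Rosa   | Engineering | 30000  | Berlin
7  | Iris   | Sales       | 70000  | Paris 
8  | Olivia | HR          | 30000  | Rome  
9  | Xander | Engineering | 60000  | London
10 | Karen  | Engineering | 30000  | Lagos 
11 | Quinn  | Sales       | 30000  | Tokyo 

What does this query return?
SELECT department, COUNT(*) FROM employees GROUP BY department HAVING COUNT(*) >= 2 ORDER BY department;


Groups with count >= 2:
  Engineering: 4 -> PASS
  HR: 3 -> PASS
  Marketing: 2 -> PASS
  Sales: 2 -> PASS


4 groups:
Engineering, 4
HR, 3
Marketing, 2
Sales, 2


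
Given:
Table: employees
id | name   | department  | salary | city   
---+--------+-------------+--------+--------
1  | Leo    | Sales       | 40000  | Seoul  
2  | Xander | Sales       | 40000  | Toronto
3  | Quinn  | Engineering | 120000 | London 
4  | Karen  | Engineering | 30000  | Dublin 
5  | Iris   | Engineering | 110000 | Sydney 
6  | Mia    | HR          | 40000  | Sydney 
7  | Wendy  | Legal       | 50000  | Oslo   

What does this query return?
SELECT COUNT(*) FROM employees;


COUNT(*) counts all rows

7


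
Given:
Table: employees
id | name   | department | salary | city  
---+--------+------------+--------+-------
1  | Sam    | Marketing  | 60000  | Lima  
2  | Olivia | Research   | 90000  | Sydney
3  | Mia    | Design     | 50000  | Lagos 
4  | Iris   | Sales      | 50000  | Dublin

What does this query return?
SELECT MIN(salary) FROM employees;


Salaries: 60000, 90000, 50000, 50000
MIN = 50000

50000


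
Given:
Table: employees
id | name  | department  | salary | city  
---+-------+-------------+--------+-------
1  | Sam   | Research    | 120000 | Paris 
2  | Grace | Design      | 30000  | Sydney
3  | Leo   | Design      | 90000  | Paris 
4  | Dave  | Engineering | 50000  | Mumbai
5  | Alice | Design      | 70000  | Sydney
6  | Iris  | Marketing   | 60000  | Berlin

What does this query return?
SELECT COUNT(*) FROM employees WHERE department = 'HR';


Counting rows where department = 'HR'


0


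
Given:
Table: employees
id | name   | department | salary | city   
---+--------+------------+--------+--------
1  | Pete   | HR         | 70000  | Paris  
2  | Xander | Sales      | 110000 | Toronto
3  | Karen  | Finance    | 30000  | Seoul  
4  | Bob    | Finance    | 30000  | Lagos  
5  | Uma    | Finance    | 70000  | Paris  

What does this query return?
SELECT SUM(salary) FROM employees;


SUM(salary) = 70000 + 110000 + 30000 + 30000 + 70000 = 310000

310000


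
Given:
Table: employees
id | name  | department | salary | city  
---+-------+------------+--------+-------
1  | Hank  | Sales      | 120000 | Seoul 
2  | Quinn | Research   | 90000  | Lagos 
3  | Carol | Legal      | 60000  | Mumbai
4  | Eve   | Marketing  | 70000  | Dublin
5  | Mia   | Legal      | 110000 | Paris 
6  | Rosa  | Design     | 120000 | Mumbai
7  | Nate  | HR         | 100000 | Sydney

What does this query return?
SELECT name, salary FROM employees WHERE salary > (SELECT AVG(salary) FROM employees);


Subquery: AVG(salary) = 95714.29
Filtering: salary > 95714.29
  Hank (120000) -> MATCH
  Mia (110000) -> MATCH
  Rosa (120000) -> MATCH
  Nate (100000) -> MATCH


4 rows:
Hank, 120000
Mia, 110000
Rosa, 120000
Nate, 100000


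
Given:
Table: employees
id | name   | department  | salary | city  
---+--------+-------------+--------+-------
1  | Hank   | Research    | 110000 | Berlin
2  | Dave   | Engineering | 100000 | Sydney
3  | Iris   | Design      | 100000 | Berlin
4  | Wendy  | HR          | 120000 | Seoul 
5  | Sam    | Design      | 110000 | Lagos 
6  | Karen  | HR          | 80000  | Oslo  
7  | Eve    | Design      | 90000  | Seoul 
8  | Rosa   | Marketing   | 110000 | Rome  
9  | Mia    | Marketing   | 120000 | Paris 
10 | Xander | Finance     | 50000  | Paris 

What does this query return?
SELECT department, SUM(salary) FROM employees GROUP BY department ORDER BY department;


Summing salary within each department:
  Design: 100000 + 110000 + 90000 = 300000
  Engineering: 100000 = 100000
  Finance: 50000 = 50000
  HR: 120000 + 80000 = 200000
  Marketing: 110000 + 120000 = 230000
  Research: 110000 = 110000


6 groups:
Design, 300000
Engineering, 100000
Finance, 50000
HR, 200000
Marketing, 230000
Research, 110000


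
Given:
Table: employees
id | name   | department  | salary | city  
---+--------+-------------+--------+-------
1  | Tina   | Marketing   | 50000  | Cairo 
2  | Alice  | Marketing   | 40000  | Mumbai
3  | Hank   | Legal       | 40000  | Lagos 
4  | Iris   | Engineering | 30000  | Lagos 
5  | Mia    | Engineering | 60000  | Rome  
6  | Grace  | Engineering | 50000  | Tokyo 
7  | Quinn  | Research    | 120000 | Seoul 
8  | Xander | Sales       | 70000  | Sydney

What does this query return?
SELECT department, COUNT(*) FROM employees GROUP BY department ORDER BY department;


Assigning each row to its department group:
  Tina -> Marketing
  Alice -> Marketing
  Hank -> Legal
  Iris -> Engineering
  Mia -> Engineering
  Grace -> Engineering
  Quinn -> Research
  Xander -> Sales


5 groups:
Engineering, 3
Legal, 1
Marketing, 2
Research, 1
Sales, 1


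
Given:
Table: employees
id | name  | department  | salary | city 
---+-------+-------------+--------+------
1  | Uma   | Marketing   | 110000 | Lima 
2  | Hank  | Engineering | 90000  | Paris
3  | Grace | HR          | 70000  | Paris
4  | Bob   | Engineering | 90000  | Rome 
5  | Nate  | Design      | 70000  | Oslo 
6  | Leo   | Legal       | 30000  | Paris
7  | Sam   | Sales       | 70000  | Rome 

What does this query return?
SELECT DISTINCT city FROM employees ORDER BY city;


All 'city' values (row order): Lima, Paris, Paris, Rome, Oslo, Paris, Rome
Removing duplicates leaves 4 unique value(s).

4 values:
Lima
Oslo
Paris
Rome


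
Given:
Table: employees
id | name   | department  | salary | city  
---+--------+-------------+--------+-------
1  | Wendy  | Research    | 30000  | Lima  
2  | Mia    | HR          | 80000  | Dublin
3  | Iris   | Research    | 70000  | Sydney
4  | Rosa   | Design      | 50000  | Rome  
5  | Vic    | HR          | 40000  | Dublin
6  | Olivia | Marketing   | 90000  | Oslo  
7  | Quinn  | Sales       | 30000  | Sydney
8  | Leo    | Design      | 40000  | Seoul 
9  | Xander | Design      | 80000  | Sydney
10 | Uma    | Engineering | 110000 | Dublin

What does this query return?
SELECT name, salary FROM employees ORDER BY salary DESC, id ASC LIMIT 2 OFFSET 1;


Sort by salary DESC (id ASC tiebreak), then skip 1 and take 2
Rows 2 through 3

2 rows:
Olivia, 90000
Mia, 80000


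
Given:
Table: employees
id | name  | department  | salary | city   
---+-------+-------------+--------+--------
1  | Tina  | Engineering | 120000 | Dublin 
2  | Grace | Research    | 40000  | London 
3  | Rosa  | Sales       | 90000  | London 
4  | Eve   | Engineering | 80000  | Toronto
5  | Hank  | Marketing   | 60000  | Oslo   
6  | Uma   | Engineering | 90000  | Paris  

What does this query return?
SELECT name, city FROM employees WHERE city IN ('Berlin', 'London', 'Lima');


Filtering: city IN ('Berlin', 'London', 'Lima')
Matching: 2 rows

2 rows:
Grace, London
Rosa, London


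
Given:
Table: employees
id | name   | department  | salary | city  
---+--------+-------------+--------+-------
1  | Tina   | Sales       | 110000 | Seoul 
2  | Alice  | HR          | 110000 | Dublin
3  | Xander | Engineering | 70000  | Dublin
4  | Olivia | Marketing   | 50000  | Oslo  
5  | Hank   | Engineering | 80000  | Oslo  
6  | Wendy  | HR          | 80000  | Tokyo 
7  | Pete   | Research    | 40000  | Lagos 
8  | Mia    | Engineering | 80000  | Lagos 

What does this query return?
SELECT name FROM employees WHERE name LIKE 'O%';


LIKE 'O%' matches names starting with 'O'
Matching: 1

1 rows:
Olivia


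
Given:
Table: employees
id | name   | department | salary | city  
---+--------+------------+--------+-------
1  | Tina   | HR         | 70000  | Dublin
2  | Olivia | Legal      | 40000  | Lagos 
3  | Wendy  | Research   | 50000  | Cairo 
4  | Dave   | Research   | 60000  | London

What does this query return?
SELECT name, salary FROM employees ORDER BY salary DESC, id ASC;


Sorting by salary DESC, then id ASC for ties

4 rows:
Tina, 70000
Dave, 60000
Wendy, 50000
Olivia, 40000


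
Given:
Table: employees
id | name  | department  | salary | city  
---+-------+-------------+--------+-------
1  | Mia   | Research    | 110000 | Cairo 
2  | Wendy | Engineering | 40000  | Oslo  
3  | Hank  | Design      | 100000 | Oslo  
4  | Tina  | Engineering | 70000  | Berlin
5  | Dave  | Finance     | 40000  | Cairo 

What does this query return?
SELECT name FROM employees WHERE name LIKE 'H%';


LIKE 'H%' matches names starting with 'H'
Matching: 1

1 rows:
Hank


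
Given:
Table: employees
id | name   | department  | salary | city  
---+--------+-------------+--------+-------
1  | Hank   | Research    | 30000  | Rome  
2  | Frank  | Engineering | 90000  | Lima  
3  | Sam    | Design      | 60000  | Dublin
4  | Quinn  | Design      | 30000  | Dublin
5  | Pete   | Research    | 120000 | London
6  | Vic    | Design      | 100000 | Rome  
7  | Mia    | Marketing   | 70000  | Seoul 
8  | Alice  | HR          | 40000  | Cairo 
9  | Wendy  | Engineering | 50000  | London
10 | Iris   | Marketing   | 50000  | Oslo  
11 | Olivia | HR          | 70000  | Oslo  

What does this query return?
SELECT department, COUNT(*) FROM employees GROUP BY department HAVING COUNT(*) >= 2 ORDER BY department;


Groups with count >= 2:
  Design: 3 -> PASS
  Engineering: 2 -> PASS
  HR: 2 -> PASS
  Marketing: 2 -> PASS
  Research: 2 -> PASS


5 groups:
Design, 3
Engineering, 2
HR, 2
Marketing, 2
Research, 2


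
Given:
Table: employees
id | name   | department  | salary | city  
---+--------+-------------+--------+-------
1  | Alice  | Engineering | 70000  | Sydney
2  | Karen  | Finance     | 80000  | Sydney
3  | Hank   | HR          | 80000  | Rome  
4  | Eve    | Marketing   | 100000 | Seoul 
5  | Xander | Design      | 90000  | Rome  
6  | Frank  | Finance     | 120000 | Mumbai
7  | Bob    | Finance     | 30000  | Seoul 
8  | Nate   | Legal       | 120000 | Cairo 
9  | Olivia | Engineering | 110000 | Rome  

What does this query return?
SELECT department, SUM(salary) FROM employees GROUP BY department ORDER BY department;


Summing salary within each department:
  Design: 90000 = 90000
  Engineering: 70000 + 110000 = 180000
  Finance: 80000 + 120000 + 30000 = 230000
  HR: 80000 = 80000
  Legal: 120000 = 120000
  Marketing: 100000 = 100000


6 groups:
Design, 90000
Engineering, 180000
Finance, 230000
HR, 80000
Legal, 120000
Marketing, 100000


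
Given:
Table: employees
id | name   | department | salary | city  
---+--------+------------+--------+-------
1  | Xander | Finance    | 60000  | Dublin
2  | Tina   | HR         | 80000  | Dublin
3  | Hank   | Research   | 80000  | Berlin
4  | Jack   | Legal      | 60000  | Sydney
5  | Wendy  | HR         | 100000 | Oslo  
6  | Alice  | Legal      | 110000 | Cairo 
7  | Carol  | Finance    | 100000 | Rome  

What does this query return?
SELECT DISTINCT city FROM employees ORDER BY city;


All 'city' values (row order): Dublin, Dublin, Berlin, Sydney, Oslo, Cairo, Rome
Removing duplicates leaves 6 unique value(s).

6 values:
Berlin
Cairo
Dublin
Oslo
Rome
Sydney


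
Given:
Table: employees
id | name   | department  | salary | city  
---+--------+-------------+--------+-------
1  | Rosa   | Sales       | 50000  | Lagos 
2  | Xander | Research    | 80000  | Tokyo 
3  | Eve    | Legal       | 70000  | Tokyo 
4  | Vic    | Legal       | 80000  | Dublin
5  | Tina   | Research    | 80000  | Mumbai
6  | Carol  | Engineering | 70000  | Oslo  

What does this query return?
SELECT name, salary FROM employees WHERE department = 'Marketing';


Filtering: department = 'Marketing'
Matching rows: 0

Empty result set (0 rows)


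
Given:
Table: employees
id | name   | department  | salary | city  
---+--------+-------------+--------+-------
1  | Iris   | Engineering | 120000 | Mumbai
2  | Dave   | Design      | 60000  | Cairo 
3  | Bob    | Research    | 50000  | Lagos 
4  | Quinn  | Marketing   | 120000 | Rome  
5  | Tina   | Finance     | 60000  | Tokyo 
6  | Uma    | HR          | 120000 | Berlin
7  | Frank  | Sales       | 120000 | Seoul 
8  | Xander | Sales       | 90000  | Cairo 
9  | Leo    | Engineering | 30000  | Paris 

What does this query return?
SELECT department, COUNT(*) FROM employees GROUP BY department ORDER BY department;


Assigning each row to its department group:
  Iris -> Engineering
  Dave -> Design
  Bob -> Research
  Quinn -> Marketing
  Tina -> Finance
  Uma -> HR
  Frank -> Sales
  Xander -> Sales
  Leo -> Engineering


7 groups:
Design, 1
Engineering, 2
Finance, 1
HR, 1
Marketing, 1
Research, 1
Sales, 2


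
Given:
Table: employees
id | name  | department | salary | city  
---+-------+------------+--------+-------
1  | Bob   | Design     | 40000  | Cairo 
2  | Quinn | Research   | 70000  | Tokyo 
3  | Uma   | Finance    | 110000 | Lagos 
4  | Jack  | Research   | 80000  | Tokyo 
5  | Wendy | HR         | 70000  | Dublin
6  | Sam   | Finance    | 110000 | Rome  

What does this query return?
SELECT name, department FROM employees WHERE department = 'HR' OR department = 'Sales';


Filtering: department = 'HR' OR 'Sales'
Matching: 1 rows

1 rows:
Wendy, HR


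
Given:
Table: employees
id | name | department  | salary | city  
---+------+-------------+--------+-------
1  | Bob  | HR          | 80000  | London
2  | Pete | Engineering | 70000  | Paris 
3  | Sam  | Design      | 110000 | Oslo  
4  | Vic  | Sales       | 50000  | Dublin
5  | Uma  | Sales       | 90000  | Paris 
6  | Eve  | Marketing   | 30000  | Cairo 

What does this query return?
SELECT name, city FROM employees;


Projecting columns: name, city

6 rows:
Bob, London
Pete, Paris
Sam, Oslo
Vic, Dublin
Uma, Paris
Eve, Cairo


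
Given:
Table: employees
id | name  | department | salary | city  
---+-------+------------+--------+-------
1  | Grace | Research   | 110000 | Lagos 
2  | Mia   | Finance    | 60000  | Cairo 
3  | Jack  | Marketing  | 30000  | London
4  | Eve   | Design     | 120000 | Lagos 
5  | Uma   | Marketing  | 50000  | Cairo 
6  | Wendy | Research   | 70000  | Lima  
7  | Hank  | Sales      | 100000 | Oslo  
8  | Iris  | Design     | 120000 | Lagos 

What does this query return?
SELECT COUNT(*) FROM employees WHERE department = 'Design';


Counting rows where department = 'Design'
  Eve -> MATCH
  Iris -> MATCH


2


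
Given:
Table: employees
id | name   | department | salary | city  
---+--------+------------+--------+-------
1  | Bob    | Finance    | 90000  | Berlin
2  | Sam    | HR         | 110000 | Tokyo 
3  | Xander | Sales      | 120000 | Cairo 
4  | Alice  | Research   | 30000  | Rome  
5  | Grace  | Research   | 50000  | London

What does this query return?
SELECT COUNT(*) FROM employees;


COUNT(*) counts all rows

5


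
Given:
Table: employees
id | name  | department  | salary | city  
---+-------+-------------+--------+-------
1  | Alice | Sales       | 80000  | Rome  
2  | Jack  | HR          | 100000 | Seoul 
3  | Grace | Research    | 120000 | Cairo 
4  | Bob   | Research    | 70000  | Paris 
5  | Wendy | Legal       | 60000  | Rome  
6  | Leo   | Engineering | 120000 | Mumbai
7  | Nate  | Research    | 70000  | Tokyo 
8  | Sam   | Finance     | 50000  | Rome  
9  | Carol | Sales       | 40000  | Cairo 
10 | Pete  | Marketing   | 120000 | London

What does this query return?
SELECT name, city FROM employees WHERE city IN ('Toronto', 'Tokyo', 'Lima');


Filtering: city IN ('Toronto', 'Tokyo', 'Lima')
Matching: 1 rows

1 rows:
Nate, Tokyo


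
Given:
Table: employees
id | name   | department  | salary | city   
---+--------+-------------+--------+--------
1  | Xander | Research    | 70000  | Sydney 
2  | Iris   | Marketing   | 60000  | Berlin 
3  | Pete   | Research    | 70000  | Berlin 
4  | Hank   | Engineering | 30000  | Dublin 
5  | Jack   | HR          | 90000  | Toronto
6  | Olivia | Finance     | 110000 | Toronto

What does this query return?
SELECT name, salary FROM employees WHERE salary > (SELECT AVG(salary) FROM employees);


Subquery: AVG(salary) = 71666.67
Filtering: salary > 71666.67
  Jack (90000) -> MATCH
  Olivia (110000) -> MATCH


2 rows:
Jack, 90000
Olivia, 110000


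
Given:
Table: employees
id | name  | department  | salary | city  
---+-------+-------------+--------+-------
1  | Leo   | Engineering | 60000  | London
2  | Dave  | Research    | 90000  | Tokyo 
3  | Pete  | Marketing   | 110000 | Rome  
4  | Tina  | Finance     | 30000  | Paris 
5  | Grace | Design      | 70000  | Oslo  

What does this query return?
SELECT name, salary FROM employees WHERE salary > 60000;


Filtering: salary > 60000
Matching: 3 rows

3 rows:
Dave, 90000
Pete, 110000
Grace, 70000


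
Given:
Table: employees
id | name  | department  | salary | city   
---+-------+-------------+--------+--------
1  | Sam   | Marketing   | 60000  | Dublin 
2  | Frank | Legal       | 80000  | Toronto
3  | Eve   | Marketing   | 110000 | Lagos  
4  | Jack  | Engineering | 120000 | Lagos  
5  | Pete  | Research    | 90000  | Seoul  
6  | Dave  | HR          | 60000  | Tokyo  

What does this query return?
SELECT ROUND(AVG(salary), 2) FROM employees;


SUM(salary) = 520000
COUNT = 6
ROUND(AVG, 2) = ROUND(520000 / 6, 2) = 86666.67

86666.67


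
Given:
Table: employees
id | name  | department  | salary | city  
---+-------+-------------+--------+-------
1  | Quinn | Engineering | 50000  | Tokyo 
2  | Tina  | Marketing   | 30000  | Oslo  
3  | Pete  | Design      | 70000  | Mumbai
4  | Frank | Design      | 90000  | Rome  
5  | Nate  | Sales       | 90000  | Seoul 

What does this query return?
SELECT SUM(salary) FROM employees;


SUM(salary) = 50000 + 30000 + 70000 + 90000 + 90000 = 330000

330000


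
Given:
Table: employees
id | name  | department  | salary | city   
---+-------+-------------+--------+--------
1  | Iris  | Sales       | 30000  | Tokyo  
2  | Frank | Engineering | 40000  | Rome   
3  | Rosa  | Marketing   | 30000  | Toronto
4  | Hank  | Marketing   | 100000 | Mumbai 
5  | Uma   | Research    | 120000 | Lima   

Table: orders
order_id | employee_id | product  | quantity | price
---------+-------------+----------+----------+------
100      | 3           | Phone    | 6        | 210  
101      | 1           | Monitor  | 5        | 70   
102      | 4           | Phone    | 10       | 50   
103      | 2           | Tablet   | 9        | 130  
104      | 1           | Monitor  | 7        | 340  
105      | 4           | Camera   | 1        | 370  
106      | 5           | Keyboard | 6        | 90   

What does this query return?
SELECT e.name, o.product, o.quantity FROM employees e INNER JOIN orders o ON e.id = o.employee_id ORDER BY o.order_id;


Joining employees.id = orders.employee_id:
  employee Rosa (id=3) -> order Phone
  employee Iris (id=1) -> order Monitor
  employee Hank (id=4) -> order Phone
  employee Frank (id=2) -> order Tablet
  employee Iris (id=1) -> order Monitor
  employee Hank (id=4) -> order Camera
  employee Uma (id=5) -> order Keyboard


7 rows:
Rosa, Phone, 6
Iris, Monitor, 5
Hank, Phone, 10
Frank, Tablet, 9
Iris, Monitor, 7
Hank, Camera, 1
Uma, Keyboard, 6


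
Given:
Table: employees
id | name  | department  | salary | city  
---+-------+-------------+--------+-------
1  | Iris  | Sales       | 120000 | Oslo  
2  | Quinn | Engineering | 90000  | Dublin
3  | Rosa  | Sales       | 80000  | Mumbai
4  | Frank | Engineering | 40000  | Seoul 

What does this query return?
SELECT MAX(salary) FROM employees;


Salaries: 120000, 90000, 80000, 40000
MAX = 120000

120000


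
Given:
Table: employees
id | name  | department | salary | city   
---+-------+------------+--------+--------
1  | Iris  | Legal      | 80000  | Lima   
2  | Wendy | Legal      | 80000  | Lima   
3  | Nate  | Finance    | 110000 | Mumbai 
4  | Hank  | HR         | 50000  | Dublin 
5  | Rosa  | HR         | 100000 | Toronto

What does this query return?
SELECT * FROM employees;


SELECT * returns all 5 rows with all columns

5 rows:
1, Iris, Legal, 80000, Lima
2, Wendy, Legal, 80000, Lima
3, Nate, Finance, 110000, Mumbai
4, Hank, HR, 50000, Dublin
5, Rosa, HR, 100000, Toronto


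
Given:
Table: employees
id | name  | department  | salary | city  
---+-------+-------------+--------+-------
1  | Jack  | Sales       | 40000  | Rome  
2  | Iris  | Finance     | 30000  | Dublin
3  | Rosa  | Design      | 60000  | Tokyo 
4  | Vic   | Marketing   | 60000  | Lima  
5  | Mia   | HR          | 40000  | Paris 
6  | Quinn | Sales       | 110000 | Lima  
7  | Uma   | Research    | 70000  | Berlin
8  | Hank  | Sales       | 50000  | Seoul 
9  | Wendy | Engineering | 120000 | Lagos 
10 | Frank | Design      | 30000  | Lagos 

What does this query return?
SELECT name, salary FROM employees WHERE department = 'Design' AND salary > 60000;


Filtering: department = 'Design' AND salary > 60000
Matching: 0 rows

Empty result set (0 rows)


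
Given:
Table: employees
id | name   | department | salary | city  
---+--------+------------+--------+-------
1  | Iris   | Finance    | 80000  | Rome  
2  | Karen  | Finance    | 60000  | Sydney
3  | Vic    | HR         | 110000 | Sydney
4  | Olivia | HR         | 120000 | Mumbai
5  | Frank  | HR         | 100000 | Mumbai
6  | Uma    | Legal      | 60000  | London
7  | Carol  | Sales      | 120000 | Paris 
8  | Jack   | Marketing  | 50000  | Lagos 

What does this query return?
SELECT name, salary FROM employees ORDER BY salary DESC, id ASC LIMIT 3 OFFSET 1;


Sort by salary DESC (id ASC tiebreak), then skip 1 and take 3
Rows 2 through 4

3 rows:
Carol, 120000
Vic, 110000
Frank, 100000


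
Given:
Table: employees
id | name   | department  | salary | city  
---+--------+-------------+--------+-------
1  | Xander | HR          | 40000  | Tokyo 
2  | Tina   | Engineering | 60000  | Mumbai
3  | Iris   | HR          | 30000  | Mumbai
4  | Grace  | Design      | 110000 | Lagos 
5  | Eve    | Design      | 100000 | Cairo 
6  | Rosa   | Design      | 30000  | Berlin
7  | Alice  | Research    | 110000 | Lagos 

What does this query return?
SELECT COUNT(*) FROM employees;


COUNT(*) counts all rows

7


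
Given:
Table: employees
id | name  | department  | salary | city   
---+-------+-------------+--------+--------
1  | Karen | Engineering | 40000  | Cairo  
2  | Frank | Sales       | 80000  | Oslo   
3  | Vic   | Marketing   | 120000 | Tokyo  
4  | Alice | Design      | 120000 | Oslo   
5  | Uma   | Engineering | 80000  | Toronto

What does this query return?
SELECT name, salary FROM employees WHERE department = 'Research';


Filtering: department = 'Research'
Matching rows: 0

Empty result set (0 rows)


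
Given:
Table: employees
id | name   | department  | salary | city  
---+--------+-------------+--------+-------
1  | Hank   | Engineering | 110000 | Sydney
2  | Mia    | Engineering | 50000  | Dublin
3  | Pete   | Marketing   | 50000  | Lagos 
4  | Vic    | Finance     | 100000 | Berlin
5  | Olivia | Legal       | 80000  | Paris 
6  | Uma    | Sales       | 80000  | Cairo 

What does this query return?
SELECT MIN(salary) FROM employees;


Salaries: 110000, 50000, 50000, 100000, 80000, 80000
MIN = 50000

50000


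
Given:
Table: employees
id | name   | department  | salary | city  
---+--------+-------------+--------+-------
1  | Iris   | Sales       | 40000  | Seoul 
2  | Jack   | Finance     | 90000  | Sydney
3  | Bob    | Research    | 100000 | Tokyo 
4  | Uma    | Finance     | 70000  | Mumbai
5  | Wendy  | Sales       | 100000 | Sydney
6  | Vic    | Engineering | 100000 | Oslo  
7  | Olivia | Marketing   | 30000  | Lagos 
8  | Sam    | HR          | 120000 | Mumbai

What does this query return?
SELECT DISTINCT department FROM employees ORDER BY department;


All 'department' values (row order): Sales, Finance, Research, Finance, Sales, Engineering, Marketing, HR
Removing duplicates leaves 6 unique value(s).

6 values:
Engineering
Finance
HR
Marketing
Research
Sales


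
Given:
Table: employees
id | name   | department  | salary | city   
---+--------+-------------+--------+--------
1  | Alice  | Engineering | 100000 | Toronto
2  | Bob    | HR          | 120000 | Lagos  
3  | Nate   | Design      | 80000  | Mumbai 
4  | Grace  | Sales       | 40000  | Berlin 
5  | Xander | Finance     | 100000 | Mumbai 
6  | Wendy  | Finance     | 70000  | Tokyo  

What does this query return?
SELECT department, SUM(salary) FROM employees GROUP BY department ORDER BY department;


Summing salary within each department:
  Design: 80000 = 80000
  Engineering: 100000 = 100000
  Finance: 100000 + 70000 = 170000
  HR: 120000 = 120000
  Sales: 40000 = 40000


5 groups:
Design, 80000
Engineering, 100000
Finance, 170000
HR, 120000
Sales, 40000


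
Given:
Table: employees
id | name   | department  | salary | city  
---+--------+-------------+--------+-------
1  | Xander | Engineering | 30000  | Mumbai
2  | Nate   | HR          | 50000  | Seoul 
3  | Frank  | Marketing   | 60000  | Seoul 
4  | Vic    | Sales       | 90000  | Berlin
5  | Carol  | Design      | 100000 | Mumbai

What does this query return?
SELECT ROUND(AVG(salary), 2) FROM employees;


SUM(salary) = 330000
COUNT = 5
ROUND(AVG, 2) = ROUND(330000 / 5, 2) = 66000.0

66000.0


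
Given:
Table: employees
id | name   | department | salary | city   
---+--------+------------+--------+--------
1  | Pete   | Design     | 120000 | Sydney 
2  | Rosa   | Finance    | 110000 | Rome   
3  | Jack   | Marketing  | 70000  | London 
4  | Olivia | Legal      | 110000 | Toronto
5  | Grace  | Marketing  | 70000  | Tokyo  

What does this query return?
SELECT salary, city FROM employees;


Projecting columns: salary, city

5 rows:
120000, Sydney
110000, Rome
70000, London
110000, Toronto
70000, Tokyo


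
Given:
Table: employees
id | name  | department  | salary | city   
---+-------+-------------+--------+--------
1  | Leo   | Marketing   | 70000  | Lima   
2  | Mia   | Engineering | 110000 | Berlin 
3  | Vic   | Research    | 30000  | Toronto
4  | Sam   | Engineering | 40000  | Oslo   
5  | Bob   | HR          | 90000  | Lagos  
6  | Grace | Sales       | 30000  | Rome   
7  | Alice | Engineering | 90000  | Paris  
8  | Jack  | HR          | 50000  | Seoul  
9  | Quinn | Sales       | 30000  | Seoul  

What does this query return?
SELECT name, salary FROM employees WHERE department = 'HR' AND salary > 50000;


Filtering: department = 'HR' AND salary > 50000
Matching: 1 rows

1 rows:
Bob, 90000


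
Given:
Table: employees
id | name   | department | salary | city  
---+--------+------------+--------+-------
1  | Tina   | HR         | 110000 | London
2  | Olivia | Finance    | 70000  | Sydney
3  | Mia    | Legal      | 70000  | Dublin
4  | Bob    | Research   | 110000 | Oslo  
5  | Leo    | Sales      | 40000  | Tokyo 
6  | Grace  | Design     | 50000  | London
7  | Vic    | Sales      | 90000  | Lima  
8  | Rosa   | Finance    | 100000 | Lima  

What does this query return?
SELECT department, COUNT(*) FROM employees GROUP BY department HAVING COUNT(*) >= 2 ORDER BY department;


Groups with count >= 2:
  Finance: 2 -> PASS
  Sales: 2 -> PASS
  Design: 1 -> filtered out
  HR: 1 -> filtered out
  Legal: 1 -> filtered out
  Research: 1 -> filtered out


2 groups:
Finance, 2
Sales, 2


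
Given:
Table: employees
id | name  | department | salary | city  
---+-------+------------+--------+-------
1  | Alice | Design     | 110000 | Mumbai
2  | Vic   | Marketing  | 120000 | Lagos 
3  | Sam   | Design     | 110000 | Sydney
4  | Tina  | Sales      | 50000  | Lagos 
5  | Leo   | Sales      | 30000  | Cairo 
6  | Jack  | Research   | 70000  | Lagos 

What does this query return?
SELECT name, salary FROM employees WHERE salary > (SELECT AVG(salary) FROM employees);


Subquery: AVG(salary) = 81666.67
Filtering: salary > 81666.67
  Alice (110000) -> MATCH
  Vic (120000) -> MATCH
  Sam (110000) -> MATCH


3 rows:
Alice, 110000
Vic, 120000
Sam, 110000


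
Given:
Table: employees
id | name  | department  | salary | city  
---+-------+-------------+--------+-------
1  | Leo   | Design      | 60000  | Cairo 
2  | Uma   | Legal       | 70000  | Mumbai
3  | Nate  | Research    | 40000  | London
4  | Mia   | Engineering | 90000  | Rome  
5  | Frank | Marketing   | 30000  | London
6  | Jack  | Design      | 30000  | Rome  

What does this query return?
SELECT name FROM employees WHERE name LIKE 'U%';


LIKE 'U%' matches names starting with 'U'
Matching: 1

1 rows:
Uma


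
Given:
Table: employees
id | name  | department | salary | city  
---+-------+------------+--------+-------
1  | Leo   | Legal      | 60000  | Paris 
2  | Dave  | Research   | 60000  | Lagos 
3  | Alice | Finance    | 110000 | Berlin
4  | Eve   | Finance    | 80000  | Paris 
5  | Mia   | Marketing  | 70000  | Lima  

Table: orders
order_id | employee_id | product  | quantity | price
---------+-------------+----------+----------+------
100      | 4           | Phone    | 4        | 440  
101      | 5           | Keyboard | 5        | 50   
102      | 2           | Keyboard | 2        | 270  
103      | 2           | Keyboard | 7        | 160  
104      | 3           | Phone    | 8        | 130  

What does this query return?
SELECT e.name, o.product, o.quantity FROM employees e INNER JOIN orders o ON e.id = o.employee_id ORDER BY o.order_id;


Joining employees.id = orders.employee_id:
  employee Eve (id=4) -> order Phone
  employee Mia (id=5) -> order Keyboard
  employee Dave (id=2) -> order Keyboard
  employee Dave (id=2) -> order Keyboard
  employee Alice (id=3) -> order Phone


5 rows:
Eve, Phone, 4
Mia, Keyboard, 5
Dave, Keyboard, 2
Dave, Keyboard, 7
Alice, Phone, 8


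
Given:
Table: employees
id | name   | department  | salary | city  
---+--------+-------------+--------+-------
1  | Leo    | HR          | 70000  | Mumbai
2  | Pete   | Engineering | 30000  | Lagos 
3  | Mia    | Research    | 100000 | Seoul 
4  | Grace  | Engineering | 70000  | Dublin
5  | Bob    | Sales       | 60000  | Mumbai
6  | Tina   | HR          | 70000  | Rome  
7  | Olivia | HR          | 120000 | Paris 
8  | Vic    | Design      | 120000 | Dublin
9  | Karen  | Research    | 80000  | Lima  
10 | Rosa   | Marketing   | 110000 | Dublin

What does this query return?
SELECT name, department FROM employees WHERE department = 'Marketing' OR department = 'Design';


Filtering: department = 'Marketing' OR 'Design'
Matching: 2 rows

2 rows:
Vic, Design
Rosa, Marketing


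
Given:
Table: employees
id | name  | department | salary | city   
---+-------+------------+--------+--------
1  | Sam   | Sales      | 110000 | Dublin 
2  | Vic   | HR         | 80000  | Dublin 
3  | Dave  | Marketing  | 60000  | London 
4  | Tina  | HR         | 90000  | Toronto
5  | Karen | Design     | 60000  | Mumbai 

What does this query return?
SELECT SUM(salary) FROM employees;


SUM(salary) = 110000 + 80000 + 60000 + 90000 + 60000 = 400000

400000


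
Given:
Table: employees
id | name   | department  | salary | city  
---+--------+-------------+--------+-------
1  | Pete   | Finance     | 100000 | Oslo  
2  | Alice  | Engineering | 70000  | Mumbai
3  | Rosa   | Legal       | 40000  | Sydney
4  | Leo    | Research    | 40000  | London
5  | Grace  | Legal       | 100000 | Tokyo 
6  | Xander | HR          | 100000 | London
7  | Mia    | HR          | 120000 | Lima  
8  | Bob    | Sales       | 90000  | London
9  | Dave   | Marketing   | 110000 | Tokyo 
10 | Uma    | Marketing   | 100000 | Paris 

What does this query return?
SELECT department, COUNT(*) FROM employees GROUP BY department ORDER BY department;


Assigning each row to its department group:
  Pete -> Finance
  Alice -> Engineering
  Rosa -> Legal
  Leo -> Research
  Grace -> Legal
  Xander -> HR
  Mia -> HR
  Bob -> Sales
  Dave -> Marketing
  Uma -> Marketing


7 groups:
Engineering, 1
Finance, 1
HR, 2
Legal, 2
Marketing, 2
Research, 1
Sales, 1


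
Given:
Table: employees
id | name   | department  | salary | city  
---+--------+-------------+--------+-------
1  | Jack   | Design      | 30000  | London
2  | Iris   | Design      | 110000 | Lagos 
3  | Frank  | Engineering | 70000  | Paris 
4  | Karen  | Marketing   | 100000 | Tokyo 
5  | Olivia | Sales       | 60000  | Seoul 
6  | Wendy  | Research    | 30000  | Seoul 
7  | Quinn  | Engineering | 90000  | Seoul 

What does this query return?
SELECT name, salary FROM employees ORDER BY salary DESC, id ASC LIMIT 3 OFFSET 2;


Sort by salary DESC (id ASC tiebreak), then skip 2 and take 3
Rows 3 through 5

3 rows:
Quinn, 90000
Frank, 70000
Olivia, 60000


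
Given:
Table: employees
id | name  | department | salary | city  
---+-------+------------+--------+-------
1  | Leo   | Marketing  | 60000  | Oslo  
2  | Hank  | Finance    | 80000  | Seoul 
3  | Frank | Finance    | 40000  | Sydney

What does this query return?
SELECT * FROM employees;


SELECT * returns all 3 rows with all columns

3 rows:
1, Leo, Marketing, 60000, Oslo
2, Hank, Finance, 80000, Seoul
3, Frank, Finance, 40000, Sydney


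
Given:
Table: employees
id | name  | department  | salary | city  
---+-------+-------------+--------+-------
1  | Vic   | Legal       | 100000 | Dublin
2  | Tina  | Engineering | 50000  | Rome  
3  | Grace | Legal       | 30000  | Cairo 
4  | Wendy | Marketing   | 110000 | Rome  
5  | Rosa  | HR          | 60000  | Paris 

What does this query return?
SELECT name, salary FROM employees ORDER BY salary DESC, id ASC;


Sorting by salary DESC, then id ASC for ties

5 rows:
Wendy, 110000
Vic, 100000
Rosa, 60000
Tina, 50000
Grace, 30000


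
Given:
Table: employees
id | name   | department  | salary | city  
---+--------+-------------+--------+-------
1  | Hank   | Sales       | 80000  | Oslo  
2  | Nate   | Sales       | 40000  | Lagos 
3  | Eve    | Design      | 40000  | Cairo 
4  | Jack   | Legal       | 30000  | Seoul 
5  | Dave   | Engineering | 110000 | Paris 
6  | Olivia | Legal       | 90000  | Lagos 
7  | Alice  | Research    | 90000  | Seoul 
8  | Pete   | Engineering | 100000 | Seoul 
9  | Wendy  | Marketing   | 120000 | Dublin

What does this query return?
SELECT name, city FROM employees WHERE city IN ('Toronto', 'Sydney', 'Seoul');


Filtering: city IN ('Toronto', 'Sydney', 'Seoul')
Matching: 3 rows

3 rows:
Jack, Seoul
Alice, Seoul
Pete, Seoul


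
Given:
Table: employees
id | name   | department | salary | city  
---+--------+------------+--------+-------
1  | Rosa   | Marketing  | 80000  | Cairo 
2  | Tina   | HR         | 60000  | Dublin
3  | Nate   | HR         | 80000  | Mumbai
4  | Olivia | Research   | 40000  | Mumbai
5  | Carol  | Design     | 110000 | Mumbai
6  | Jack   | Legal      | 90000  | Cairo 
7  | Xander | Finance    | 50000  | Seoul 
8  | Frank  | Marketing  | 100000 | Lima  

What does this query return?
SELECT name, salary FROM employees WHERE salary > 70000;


Filtering: salary > 70000
Matching: 5 rows

5 rows:
Rosa, 80000
Nate, 80000
Carol, 110000
Jack, 90000
Frank, 100000


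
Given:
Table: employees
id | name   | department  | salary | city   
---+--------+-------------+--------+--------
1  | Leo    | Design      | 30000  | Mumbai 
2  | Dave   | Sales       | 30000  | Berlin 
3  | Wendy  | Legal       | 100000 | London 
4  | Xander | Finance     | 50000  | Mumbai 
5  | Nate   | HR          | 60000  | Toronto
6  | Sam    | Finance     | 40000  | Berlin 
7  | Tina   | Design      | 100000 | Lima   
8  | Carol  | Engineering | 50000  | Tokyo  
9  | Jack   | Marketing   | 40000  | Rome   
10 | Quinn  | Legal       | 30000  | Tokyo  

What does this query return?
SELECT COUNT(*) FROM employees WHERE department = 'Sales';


Counting rows where department = 'Sales'
  Dave -> MATCH


1


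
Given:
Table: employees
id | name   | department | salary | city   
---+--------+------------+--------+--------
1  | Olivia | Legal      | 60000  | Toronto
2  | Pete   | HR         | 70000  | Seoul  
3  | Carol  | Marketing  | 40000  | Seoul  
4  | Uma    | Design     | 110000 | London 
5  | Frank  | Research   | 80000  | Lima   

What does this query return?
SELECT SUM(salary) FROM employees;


SUM(salary) = 60000 + 70000 + 40000 + 110000 + 80000 = 360000

360000


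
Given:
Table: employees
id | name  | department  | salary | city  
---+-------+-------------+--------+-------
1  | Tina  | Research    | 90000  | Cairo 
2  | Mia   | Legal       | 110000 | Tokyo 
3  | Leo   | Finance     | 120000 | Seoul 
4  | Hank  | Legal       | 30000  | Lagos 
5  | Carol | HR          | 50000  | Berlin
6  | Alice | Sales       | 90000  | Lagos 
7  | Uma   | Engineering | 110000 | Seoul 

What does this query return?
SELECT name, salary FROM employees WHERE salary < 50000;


Filtering: salary < 50000
Matching: 1 rows

1 rows:
Hank, 30000


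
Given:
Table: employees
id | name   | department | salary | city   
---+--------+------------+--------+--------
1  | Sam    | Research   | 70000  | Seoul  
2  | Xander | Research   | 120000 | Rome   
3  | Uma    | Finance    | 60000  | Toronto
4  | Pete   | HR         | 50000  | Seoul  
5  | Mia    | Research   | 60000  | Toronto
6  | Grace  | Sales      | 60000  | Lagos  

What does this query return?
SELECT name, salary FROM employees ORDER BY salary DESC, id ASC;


Sorting by salary DESC, then id ASC for ties

6 rows:
Xander, 120000
Sam, 70000
Uma, 60000
Mia, 60000
Grace, 60000
Pete, 50000


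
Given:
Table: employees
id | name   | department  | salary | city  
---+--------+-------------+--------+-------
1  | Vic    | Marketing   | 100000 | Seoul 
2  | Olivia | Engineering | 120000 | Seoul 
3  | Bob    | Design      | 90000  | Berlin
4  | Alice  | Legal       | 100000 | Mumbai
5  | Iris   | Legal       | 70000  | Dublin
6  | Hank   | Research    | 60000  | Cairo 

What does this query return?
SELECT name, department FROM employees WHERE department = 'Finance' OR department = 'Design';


Filtering: department = 'Finance' OR 'Design'
Matching: 1 rows

1 rows:
Bob, Design


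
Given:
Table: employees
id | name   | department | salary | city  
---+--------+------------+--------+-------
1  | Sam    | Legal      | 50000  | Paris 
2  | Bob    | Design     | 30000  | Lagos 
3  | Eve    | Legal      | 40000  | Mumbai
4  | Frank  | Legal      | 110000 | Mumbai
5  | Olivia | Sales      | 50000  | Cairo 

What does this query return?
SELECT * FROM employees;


SELECT * returns all 5 rows with all columns

5 rows:
1, Sam, Legal, 50000, Paris
2, Bob, Design, 30000, Lagos
3, Eve, Legal, 40000, Mumbai
4, Frank, Legal, 110000, Mumbai
5, Olivia, Sales, 50000, Cairo


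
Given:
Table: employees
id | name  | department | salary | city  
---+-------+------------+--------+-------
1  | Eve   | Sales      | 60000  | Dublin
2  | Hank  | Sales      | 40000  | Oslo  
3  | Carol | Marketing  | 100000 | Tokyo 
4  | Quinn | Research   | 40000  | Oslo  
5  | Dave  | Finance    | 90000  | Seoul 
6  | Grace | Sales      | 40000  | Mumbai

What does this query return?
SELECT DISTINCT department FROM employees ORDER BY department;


All 'department' values (row order): Sales, Sales, Marketing, Research, Finance, Sales
Removing duplicates leaves 4 unique value(s).

4 values:
Finance
Marketing
Research
Sales
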